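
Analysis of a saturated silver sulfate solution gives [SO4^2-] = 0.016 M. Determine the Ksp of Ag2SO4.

Ksp ≈ 1.6 × 10^-5

Ag2SO4(s) <=> 2 Ag^+(aq) + SO4^2-(aq)
Stoichiometry gives [Ag^+] = (2/1)[SO4^2-] = 3.20 × 10^-2 M.
Ksp = [Ag^+]^2[SO4^2-]
Ksp = (3.20 × 10^-2)^2 × 1.6 × 10^-2 = 1.6 x 10^-5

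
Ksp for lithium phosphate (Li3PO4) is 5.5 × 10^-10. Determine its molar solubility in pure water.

Li3PO4(s) <=> 3 Li^+ + PO4^3-
Ksp = [Li^+]^3[PO4^3-]
If s mol/L of Li3PO4 dissolves, [Li^+] = 3s and [PO4^3-] = s.
So Ksp = (3s)^3 × s = 27s^4
Solving, s = (5.5 × 10^-10/27)^(1/4) = 2.1 × 10^-3 M

s ≈ 2.1e-3 M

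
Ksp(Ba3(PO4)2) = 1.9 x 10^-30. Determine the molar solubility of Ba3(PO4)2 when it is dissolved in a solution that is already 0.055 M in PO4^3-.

2.9 × 10^-10 M

Ba3(PO4)2(s) <=> 3 Ba^2+ + 2 PO4^3-
Ksp = [Ba^2+]^3[PO4^3-]^2
Let s = moles of Ba3(PO4)2 that dissolve per litre. [Ba^2+] = 3s, [PO4^3-] = 0.055 + 2s ≈ 0.055 (common-ion effect: PO4^3- is already 0.055 M).
Ksp ≈ (3s)^3 × (0.055)^2
s = 2.9 x 10^-10 M
Check: 2s = 5.7 x 10^-10 ≪ 0.055, so the approximation is valid.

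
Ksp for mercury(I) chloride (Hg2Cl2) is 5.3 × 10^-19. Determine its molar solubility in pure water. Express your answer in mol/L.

s ≈ 5.1 x 10^-7 M

Hg2Cl2(s) <=> Hg2^2+ + 2 Cl^-
Ksp = [Hg2^2+][Cl^-]^2
With molar solubility s: [Hg2^2+] = s, [Cl^-] = 2s.
So Ksp = s × (2s)^2 = 4s^3
s^3 = 5.3 × 10^-19 / 4, so s = 5.1 x 10^-7 M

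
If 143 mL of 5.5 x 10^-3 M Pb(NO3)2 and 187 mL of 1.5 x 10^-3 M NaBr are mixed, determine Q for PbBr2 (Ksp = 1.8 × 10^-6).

Total volume = 143 + 187 = 330 mL.
[Pb^2+] = 5.5 x 10^-3 × (143/330) = 2.38 × 10^-3 M
[Br^-] = 1.5 x 10^-3 × (187/330) = 8.50 × 10^-4 M
PbBr2(s) ⇌ Pb^2+ + 2 Br^-, so Q = [Pb^2+][Br^-]^2
Q = (2.38 x 10^-3)(8.50 × 10^-4)^2 = 1.7 × 10^-9
Q < Ksp, so no precipitate of PbBr2 forms.

1.7e-9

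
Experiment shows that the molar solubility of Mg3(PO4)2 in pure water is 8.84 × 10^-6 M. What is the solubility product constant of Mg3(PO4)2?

Mg3(PO4)2(s) ⇌ 3 Mg^2+ + 2 PO4^3-
With molar solubility s: [Mg^2+] = 3s, [PO4^3-] = 2s.
Ksp = [Mg^2+]^3[PO4^3-]^2
So Ksp = (3s)^3 × (2s)^2 = 108s^5
Ksp = 108 × (8.84 × 10^-6)^5 = 5.83 x 10^-24

Ksp = 5.83 x 10^-24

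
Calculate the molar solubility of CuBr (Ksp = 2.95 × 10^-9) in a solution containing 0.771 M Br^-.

s = 3.83e-9 M

CuBr(s) <=> Cu^+ + Br^-
Ksp = [Cu^+][Br^-]
If s mol/L dissolves here, [Cu^+] = s, [Br^-] = 0.771 + s ≈ 0.771 (since the Br^- already present dominates).
Ksp ≈ s × 0.771
s = 3.83 × 10^-9 M
Check: s = 3.8 x 10^-9 ≪ 0.771, so the approximation is valid.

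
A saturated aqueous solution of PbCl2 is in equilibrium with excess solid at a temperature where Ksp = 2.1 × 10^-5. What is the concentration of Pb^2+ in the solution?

PbCl2(s) ⇌ Pb^2+ + 2 Cl^-
Ksp = [Pb^2+][Cl^-]^2
Let s = molar solubility. Then [Pb^2+] = s and [Cl^-] = 2s.
Substituting: Ksp = s(2s)^2 = 4s^3
s = (2.1 × 10^-5 / 4)^(1/3) = 1.74 × 10^-2 M
[Pb^2+] = s = 1.7 × 10^-2 M

[Pb^2+] ≈ 1.7 × 10^-2 M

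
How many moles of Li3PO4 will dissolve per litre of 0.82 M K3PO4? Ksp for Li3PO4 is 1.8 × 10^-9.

Li3PO4(s) ⇌ 3 Li^+(aq) + PO4^3-(aq)
Ksp = [Li^+]^3[PO4^3-]
Let s be the molar solubility in this solution. [Li^+] = 3s, [PO4^3-] = 0.82 + s ≈ 0.82 (Ksp is small, so little additional dissolves).
Ksp ≈ (3s)^3 × 0.82
s = 4.3 x 10^-4 M
Check: s = 4.3 x 10^-4 ≪ 0.82, so the approximation is valid.

s = 4.3e-4 M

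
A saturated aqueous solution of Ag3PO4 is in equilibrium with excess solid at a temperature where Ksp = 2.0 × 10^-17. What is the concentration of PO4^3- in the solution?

Ag3PO4(s) <=> 3 Ag^+(aq) + PO4^3-(aq)
Ksp = [Ag^+]^3[PO4^3-]
Let s = molar solubility. Then [Ag^+] = 3s and [PO4^3-] = s.
So Ksp = (3s)^3 × s = 27s^4
Solving, s = (2.0 × 10^-17/27)^(1/4) = 2.93 x 10^-5 M
[PO4^3-] = s = 2.9 × 10^-5 M

2.9 × 10^-5 M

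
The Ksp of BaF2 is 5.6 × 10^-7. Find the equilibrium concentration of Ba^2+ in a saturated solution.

BaF2(s) <=> Ba^2+ + 2 F^-
Ksp = [Ba^2+][F^-]^2
For each mole of BaF2 that dissolves: [Ba^2+] = s, [F^-] = 2s.
Substituting: Ksp = s(2s)^2 = 4s^3
Solving, s = (5.6 × 10^-7/4)^(1/3) = 5.19 × 10^-3 M
[Ba^2+] = s = 5.2 x 10^-3 M

5.2e-3 M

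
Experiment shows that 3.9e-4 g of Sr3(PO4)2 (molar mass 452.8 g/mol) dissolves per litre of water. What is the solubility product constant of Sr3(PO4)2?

Ksp ≈ 5.1e-29

Molar solubility s = (3.9 × 10^-4 g/L) / (452.8 g/mol) = 8.61 × 10^-7 M.
Sr3(PO4)2(s) ⇌ 3 Sr^2+ + 2 PO4^3-
For each mole of Sr3(PO4)2 that dissolves: [Sr^2+] = 3s, [PO4^3-] = 2s.
Ksp = [Sr^2+]^3[PO4^3-]^2
Ksp = (3s)^3(2s)^2 = 108s^5
Ksp = 108 × (8.61 × 10^-7)^5 = 5.1 x 10^-29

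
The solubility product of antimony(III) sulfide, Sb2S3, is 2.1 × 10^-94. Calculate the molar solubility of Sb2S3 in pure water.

s ≈ 7.2 x 10^-20 M

Sb2S3(s) ⇌ 2 Sb^3+ + 3 S^2-
Ksp = [Sb^3+]^2[S^2-]^3
For each mole of Sb2S3 that dissolves: [Sb^3+] = 2s, [S^2-] = 3s.
So Ksp = (2s)^2 × (3s)^3 = 108s^5
Solving, s = (2.1 × 10^-94/108)^(1/5) = 7.2 × 10^-20 M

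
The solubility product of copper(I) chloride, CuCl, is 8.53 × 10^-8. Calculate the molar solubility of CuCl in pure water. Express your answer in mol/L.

s ≈ 2.92e-4 M

CuCl(s) <=> Cu^+(aq) + Cl^-(aq)
Ksp = [Cu^+][Cl^-]
Let s = molar solubility. Then [Cu^+] = s and [Cl^-] = s.
Ksp = s^2
s = (8.53 × 10^-8)^(1/2) = 2.92 x 10^-4 M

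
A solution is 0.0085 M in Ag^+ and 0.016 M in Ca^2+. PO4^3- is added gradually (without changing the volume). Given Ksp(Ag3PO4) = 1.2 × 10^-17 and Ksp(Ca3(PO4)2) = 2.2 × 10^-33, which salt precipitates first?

Precipitation of each salt starts when its ion product equals its Ksp.
For Ag3PO4: 1.2 × 10^-17 = (0.0085)^3 × [PO4^3-]  ⇒  [PO4^3-] = 2.0 x 10^-11 M.
For Ca3(PO4)2: 2.2 × 10^-33 = (0.016)^3 × [PO4^3-]^2  ⇒  [PO4^3-] = 2.3 x 10^-14 M.
The salt with the lower threshold [PO4^3-] precipitates first: Ca3(PO4)2.

Ca3(PO4)2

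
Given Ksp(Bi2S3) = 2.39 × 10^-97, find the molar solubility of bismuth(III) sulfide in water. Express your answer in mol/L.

Bi2S3(s) <=> 2 Bi^3+ + 3 S^2-
Ksp = [Bi^3+]^2[S^2-]^3
For each mole of Bi2S3 that dissolves: [Bi^3+] = 2s, [S^2-] = 3s.
Ksp = (2s)^2(3s)^3 = 108s^5
s^5 = 2.39 × 10^-97 / 108, so s = 1.86 x 10^-20 M

s = 1.86 × 10^-20 M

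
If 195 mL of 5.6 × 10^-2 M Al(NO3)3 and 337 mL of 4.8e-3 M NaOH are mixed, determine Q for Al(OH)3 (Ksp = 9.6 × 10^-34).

Q = 5.8 × 10^-10

Total volume = 195 + 337 = 532 mL.
[Al^3+] = 5.6 x 10^-2 × (195/532) = 2.05 × 10^-2 M
[OH^-] = 4.8 × 10^-3 × (337/532) = 3.04 x 10^-3 M
Al(OH)3(s) ⇌ Al^3+(aq) + 3 OH^-(aq), so Q = [Al^3+][OH^-]^3
Q = (2.05 × 10^-2)(3.04 × 10^-3)^3 = 5.8 × 10^-10
Q > Ksp, so Al(OH)3 will precipitate.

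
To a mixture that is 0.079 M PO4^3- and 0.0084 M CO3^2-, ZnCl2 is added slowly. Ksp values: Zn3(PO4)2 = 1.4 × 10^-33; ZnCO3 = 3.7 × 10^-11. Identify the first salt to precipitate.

Zn3(PO4)2

Each salt begins to precipitate when Q = Ksp, i.e. when [Zn^2+] reaches its threshold.
For Zn3(PO4)2: 1.4 × 10^-33 = (0.079)^2 × [Zn^2+]^3  ⇒  [Zn^2+] = 6.1 × 10^-11 M.
For ZnCO3: 3.7 × 10^-11 = 0.0084 × [Zn^2+]  ⇒  [Zn^2+] = 4.4 × 10^-9 M.
The salt with the lower threshold [Zn^2+] precipitates first: Zn3(PO4)2.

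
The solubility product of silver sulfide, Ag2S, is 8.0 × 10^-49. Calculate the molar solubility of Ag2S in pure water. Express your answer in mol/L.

Ag2S(s) ⇌ 2 Ag^+ + S^2-
Ksp = [Ag^+]^2[S^2-]
Let s = molar solubility. Then [Ag^+] = 2s and [S^2-] = s.
Substituting: Ksp = (2s)^2s = 4s^3
Solving, s = (8.0 × 10^-49/4)^(1/3) = 5.8 × 10^-17 M

s ≈ 5.8 × 10^-17 M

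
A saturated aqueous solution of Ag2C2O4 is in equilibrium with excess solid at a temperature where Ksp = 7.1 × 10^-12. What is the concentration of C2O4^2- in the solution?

Ag2C2O4(s) <=> 2 Ag^+ + C2O4^2-
Ksp = [Ag^+]^2[C2O4^2-]
For each mole of Ag2C2O4 that dissolves: [Ag^+] = 2s, [C2O4^2-] = s.
Ksp = (2s)^2s = 4s^3
s = (7.1 × 10^-12 / 4)^(1/3) = 1.21 × 10^-4 M
[C2O4^2-] = s = 1.2 × 10^-4 M

[C2O4^2-] ≈ 1.2 × 10^-4 M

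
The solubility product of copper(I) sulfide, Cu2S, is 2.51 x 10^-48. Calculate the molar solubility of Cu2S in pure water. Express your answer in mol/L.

Cu2S(s) <=> 2 Cu^+ + S^2-
Ksp = [Cu^+]^2[S^2-]
For each mole of Cu2S that dissolves: [Cu^+] = 2s, [S^2-] = s.
So Ksp = (2s)^2 × s = 4s^3
s^3 = 2.51 x 10^-48 / 4, so s = 8.56 × 10^-17 M

s ≈ 8.56 × 10^-17 M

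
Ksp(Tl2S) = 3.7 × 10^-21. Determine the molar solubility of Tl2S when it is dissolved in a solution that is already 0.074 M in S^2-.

Tl2S(s) ⇌ 2 Tl^+ + S^2-
Ksp = [Tl^+]^2[S^2-]
Let s be the molar solubility in this solution. [Tl^+] = 2s, [S^2-] = 0.074 + s ≈ 0.074 (Ksp is small, so little additional dissolves).
Ksp ≈ (2s)^2 × 0.074
s = 1.1 × 10^-10 M
Check: s = 1.1 x 10^-10 ≪ 0.074, so the approximation is valid.

s = 1.1 × 10^-10 M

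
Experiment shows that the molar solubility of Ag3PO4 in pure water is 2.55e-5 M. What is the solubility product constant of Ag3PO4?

Ag3PO4(s) ⇌ 3 Ag^+(aq) + PO4^3-(aq)
Let s = molar solubility. Then [Ag^+] = 3s and [PO4^3-] = s.
Ksp = [Ag^+]^3[PO4^3-]
So Ksp = (3s)^3 × s = 27s^4
Ksp = 27 × (2.55 × 10^-5)^4 = 1.14 x 10^-17

Ksp = 1.14 × 10^-17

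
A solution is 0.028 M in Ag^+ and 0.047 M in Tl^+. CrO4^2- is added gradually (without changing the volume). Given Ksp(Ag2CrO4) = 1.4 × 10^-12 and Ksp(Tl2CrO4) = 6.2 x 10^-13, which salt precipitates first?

Tl2CrO4

Precipitation of each salt starts when its ion product equals its Ksp.
For Ag2CrO4: 1.4 × 10^-12 = (0.028)^2 × [CrO4^2-]  ⇒  [CrO4^2-] = 1.8 × 10^-9 M.
For Tl2CrO4: 6.2 x 10^-13 = (0.047)^2 × [CrO4^2-]  ⇒  [CrO4^2-] = 2.8 x 10^-10 M.
The salt with the lower threshold [CrO4^2-] precipitates first: Tl2CrO4.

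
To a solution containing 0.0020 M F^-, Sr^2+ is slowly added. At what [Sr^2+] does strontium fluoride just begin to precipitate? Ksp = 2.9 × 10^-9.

[Sr^2+] ≈ 7.3e-4 M

SrF2(s) ⇌ Sr^2+ + 2 F^-
Ksp = [Sr^2+][F^-]^2
Precipitation begins when Q = Ksp. With [F^-] = 0.0020 M:
2.9 × 10^-9 = (0.0020)^2 × [Sr^2+]
[Sr^2+] = (2.9 × 10^-9 / 4.00 × 10^-6) = 7.3 × 10^-4 M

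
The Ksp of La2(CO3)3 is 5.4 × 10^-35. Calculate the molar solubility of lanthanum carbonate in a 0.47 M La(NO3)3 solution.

s ≈ 2.1 x 10^-12 M

La2(CO3)3(s) ⇌ 2 La^3+ + 3 CO3^2-
Ksp = [La^3+]^2[CO3^2-]^3
Let s be the molar solubility in this solution. [La^3+] = 0.47 + 2s ≈ 0.47, [CO3^2-] = 3s (common-ion effect: La^3+ is already 0.47 M).
Ksp ≈ (0.47)^2 × (3s)^3
s = 2.1 × 10^-12 M
Check: 2s = 4.2 × 10^-12 ≪ 0.47, so the approximation is valid.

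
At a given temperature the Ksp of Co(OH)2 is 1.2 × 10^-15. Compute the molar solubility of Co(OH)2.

s ≈ 6.7e-6 M

Co(OH)2(s) ⇌ Co^2+(aq) + 2 OH^-(aq)
Ksp = [Co^2+][OH^-]^2
For each mole of Co(OH)2 that dissolves: [Co^2+] = s, [OH^-] = 2s.
Ksp = s(2s)^2 = 4s^3
s = (1.2 × 10^-15 / 4)^(1/3) = 6.7 × 10^-6 M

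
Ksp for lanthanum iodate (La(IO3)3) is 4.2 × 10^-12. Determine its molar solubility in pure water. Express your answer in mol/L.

La(IO3)3(s) ⇌ La^3+ + 3 IO3^-
Ksp = [La^3+][IO3^-]^3
If s mol/L of La(IO3)3 dissolves, [La^3+] = s and [IO3^-] = 3s.
So Ksp = s × (3s)^3 = 27s^4
s^4 = 4.2 × 10^-12 / 27, so s = 6.3 x 10^-4 M

s = 6.3 × 10^-4 M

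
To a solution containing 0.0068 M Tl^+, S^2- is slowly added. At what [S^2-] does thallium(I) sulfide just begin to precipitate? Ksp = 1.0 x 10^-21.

2.2 × 10^-17 M

Tl2S(s) ⇌ 2 Tl^+(aq) + S^2-(aq)
Ksp = [Tl^+]^2[S^2-]
Precipitation begins when Q = Ksp. With [Tl^+] = 0.0068 M:
1.0 x 10^-21 = (0.0068)^2 × [S^2-]
[S^2-] = (1.0 x 10^-21 / 4.62 × 10^-5) = 2.2 x 10^-17 M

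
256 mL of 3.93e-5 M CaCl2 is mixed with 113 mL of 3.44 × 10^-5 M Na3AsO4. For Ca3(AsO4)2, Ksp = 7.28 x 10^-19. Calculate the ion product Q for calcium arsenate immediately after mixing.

Total volume = 256 + 113 = 369 mL.
[Ca^2+] = 3.93 × 10^-5 × (256/369) = 2.727 x 10^-5 M
[AsO4^3-] = 3.44 × 10^-5 × (113/369) = 1.053 × 10^-5 M
Ca3(AsO4)2(s) <=> 3 Ca^2+ + 2 AsO4^3-, so Q = [Ca^2+]^3[AsO4^3-]^2
Q = (2.727 × 10^-5)^3(1.053 × 10^-5)^2 = 2.25 × 10^-24
Q < Ksp, so no precipitate of Ca3(AsO4)2 forms.

Q = 2.25 × 10^-24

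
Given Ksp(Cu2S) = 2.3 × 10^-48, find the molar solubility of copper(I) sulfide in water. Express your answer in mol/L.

s ≈ 8.3 × 10^-17 M

Cu2S(s) <=> 2 Cu^+(aq) + S^2-(aq)
Ksp = [Cu^+]^2[S^2-]
With molar solubility s: [Cu^+] = 2s, [S^2-] = s.
Substituting: Ksp = (2s)^2s = 4s^3
s^3 = 2.3 × 10^-48 / 4, so s = 8.3 × 10^-17 M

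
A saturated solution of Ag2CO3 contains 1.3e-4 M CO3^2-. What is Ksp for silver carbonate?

Ag2CO3(s) ⇌ 2 Ag^+(aq) + CO3^2-(aq)
Stoichiometry gives [Ag^+] = (2/1)[CO3^2-] = 2.60 x 10^-4 M.
Ksp = [Ag^+]^2[CO3^2-]
Ksp = (2.60 × 10^-4)^2 × 1.3 × 10^-4 = 8.8 x 10^-12

Ksp ≈ 8.8 × 10^-12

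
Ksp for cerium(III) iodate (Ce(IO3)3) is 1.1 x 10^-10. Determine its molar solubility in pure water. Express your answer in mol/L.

s ≈ 1.4e-3 M

Ce(IO3)3(s) <=> Ce^3+(aq) + 3 IO3^-(aq)
Ksp = [Ce^3+][IO3^-]^3
For each mole of Ce(IO3)3 that dissolves: [Ce^3+] = s, [IO3^-] = 3s.
So Ksp = s × (3s)^3 = 27s^4
s = (1.1 x 10^-10 / 27)^(1/4) = 1.4 × 10^-3 M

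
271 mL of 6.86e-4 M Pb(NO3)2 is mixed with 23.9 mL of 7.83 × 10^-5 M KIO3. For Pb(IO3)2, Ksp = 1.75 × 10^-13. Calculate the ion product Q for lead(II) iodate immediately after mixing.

Q ≈ 2.54 x 10^-14

Total volume = 271 + 23.9 = 294.9 mL.
[Pb^2+] = 6.86 × 10^-4 × (271/294.9) = 6.304 x 10^-4 M
[IO3^-] = 7.83 × 10^-5 × (23.9/294.9) = 6.346 x 10^-6 M
Pb(IO3)2(s) ⇌ Pb^2+(aq) + 2 IO3^-(aq), so Q = [Pb^2+][IO3^-]^2
Q = (6.304 × 10^-4)(6.346 x 10^-6)^2 = 2.54 × 10^-14
Q < Ksp, so no precipitate of Pb(IO3)2 forms.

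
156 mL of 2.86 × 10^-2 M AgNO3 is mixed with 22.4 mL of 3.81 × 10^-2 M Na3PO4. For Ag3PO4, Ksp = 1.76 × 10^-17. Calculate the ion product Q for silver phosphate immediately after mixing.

Total volume = 156 + 22.4 = 178.4 mL.
[Ag^+] = 2.86 × 10^-2 × (156/178.4) = 2.501 × 10^-2 M
[PO4^3-] = 3.81 × 10^-2 × (22.4/178.4) = 4.784 x 10^-3 M
Ag3PO4(s) ⇌ 3 Ag^+(aq) + PO4^3-(aq), so Q = [Ag^+]^3[PO4^3-]
Q = (2.501 × 10^-2)^3(4.784 x 10^-3) = 7.48 × 10^-8
Q > Ksp, so Ag3PO4 will precipitate.

7.48 × 10^-8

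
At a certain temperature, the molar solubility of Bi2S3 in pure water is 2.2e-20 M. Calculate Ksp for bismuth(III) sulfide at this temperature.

Ksp ≈ 5.6 x 10^-97

Bi2S3(s) <=> 2 Bi^3+(aq) + 3 S^2-(aq)
Let s = molar solubility. Then [Bi^3+] = 2s and [S^2-] = 3s.
Ksp = [Bi^3+]^2[S^2-]^3
So Ksp = (2s)^2 × (3s)^3 = 108s^5
With s = 2.2 × 10^-20: Ksp = 5.6 x 10^-97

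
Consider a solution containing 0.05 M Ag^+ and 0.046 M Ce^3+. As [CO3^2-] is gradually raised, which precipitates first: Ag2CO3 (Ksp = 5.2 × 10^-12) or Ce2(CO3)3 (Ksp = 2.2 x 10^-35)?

Each salt begins to precipitate when Q = Ksp, i.e. when [CO3^2-] reaches its threshold.
For Ag2CO3: 5.2 × 10^-12 = (0.05)^2 × [CO3^2-]  ⇒  [CO3^2-] = 2.1 × 10^-9 M.
For Ce2(CO3)3: 2.2 x 10^-35 = (0.046)^2 × [CO3^2-]^3  ⇒  [CO3^2-] = 2.2 × 10^-11 M.
The salt with the lower threshold [CO3^2-] precipitates first: Ce2(CO3)3.

Ce2(CO3)3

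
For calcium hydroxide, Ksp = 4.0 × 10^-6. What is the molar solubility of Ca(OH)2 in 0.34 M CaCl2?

s ≈ 1.7 × 10^-3 M

Ca(OH)2(s) ⇌ Ca^2+ + 2 OH^-
Ksp = [Ca^2+][OH^-]^2
If s mol/L dissolves here, [Ca^2+] = 0.34 + s ≈ 0.34, [OH^-] = 2s (Ksp is small, so little additional dissolves).
Ksp ≈ 0.34 × (2s)^2
s = 1.7 × 10^-3 M
Check: s = 1.7 × 10^-3 ≪ 0.34, so the approximation is valid.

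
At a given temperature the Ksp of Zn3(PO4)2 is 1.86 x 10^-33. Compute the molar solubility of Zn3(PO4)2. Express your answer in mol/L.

Zn3(PO4)2(s) ⇌ 3 Zn^2+ + 2 PO4^3-
Ksp = [Zn^2+]^3[PO4^3-]^2
Let s = molar solubility. Then [Zn^2+] = 3s and [PO4^3-] = 2s.
Substituting: Ksp = (3s)^3(2s)^2 = 108s^5
s^5 = 1.86 x 10^-33 / 108, so s = 1.11 x 10^-7 M

s = 1.11 × 10^-7 M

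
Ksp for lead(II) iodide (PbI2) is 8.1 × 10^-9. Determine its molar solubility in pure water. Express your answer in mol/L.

PbI2(s) <=> Pb^2+(aq) + 2 I^-(aq)
Ksp = [Pb^2+][I^-]^2
Let s = molar solubility. Then [Pb^2+] = s and [I^-] = 2s.
So Ksp = s × (2s)^2 = 4s^3
s = (8.1 × 10^-9 / 4)^(1/3) = 1.3 × 10^-3 M

s ≈ 1.3e-3 M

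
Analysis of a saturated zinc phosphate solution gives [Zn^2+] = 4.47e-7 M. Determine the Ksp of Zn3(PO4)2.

7.93 × 10^-33

Zn3(PO4)2(s) ⇌ 3 Zn^2+ + 2 PO4^3-
Stoichiometry gives [PO4^3-] = (2/3)[Zn^2+] = 2.980 x 10^-7 M.
Ksp = [Zn^2+]^3[PO4^3-]^2
Ksp = (4.47 × 10^-7)^3 × (2.980 × 10^-7)^2 = 7.93 × 10^-33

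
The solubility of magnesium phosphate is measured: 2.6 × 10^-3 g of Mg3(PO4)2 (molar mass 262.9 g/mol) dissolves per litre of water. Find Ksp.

Ksp = 1.0e-23

Molar solubility s = (2.6 x 10^-3 g/L) / (262.9 g/mol) = 9.89 x 10^-6 M.
Mg3(PO4)2(s) <=> 3 Mg^2+(aq) + 2 PO4^3-(aq)
With molar solubility s: [Mg^2+] = 3s, [PO4^3-] = 2s.
Ksp = [Mg^2+]^3[PO4^3-]^2
So Ksp = (3s)^3 × (2s)^2 = 108s^5
With s = 9.89 x 10^-6: Ksp = 1.0 x 10^-23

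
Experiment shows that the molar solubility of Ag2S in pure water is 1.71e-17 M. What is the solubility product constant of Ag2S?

Ag2S(s) ⇌ 2 Ag^+(aq) + S^2-(aq)
If s mol/L of Ag2S dissolves, [Ag^+] = 2s and [S^2-] = s.
Ksp = [Ag^+]^2[S^2-]
Ksp = (2s)^2s = 4s^3
With s = 1.71 x 10^-17: Ksp = 2.00 × 10^-50

Ksp ≈ 2.00 × 10^-50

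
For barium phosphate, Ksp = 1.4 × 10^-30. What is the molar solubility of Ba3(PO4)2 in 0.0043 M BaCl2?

Ba3(PO4)2(s) ⇌ 3 Ba^2+(aq) + 2 PO4^3-(aq)
Ksp = [Ba^2+]^3[PO4^3-]^2
If s mol/L dissolves here, [Ba^2+] = 0.0043 + 3s ≈ 0.0043, [PO4^3-] = 2s (since Ba^2+ from BaCl2 dominates).
Ksp ≈ (0.0043)^3 × (2s)^2
s = 2.1 x 10^-12 M
Check: 3s = 6.3 x 10^-12 ≪ 0.0043, so the approximation is valid.

2.1 x 10^-12 M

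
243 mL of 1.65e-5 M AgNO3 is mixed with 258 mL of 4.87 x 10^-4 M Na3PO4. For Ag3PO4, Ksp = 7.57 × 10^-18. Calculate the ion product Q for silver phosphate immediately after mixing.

Total volume = 243 + 258 = 501 mL.
[Ag^+] = 1.65 x 10^-5 × (243/501) = 8.003 × 10^-6 M
[PO4^3-] = 4.87 × 10^-4 × (258/501) = 2.508 x 10^-4 M
Ag3PO4(s) <=> 3 Ag^+(aq) + PO4^3-(aq), so Q = [Ag^+]^3[PO4^3-]
Q = (8.003 × 10^-6)^3(2.508 × 10^-4) = 1.29 × 10^-19
Q < Ksp, so no precipitate of Ag3PO4 forms.

1.29 x 10^-19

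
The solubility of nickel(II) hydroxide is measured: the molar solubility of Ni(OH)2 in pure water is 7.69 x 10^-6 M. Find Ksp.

1.82e-15

Ni(OH)2(s) ⇌ Ni^2+ + 2 OH^-
With molar solubility s: [Ni^2+] = s, [OH^-] = 2s.
Ksp = [Ni^2+][OH^-]^2
Substituting: Ksp = s(2s)^2 = 4s^3
With s = 7.69 × 10^-6: Ksp = 1.82 × 10^-15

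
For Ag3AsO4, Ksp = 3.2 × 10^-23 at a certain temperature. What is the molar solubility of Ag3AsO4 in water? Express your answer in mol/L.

s ≈ 1.0 × 10^-6 M

Ag3AsO4(s) <=> 3 Ag^+(aq) + AsO4^3-(aq)
Ksp = [Ag^+]^3[AsO4^3-]
If s mol/L of Ag3AsO4 dissolves, [Ag^+] = 3s and [AsO4^3-] = s.
Ksp = (3s)^3s = 27s^4
s = (3.2 × 10^-23 / 27)^(1/4) = 1.0 × 10^-6 M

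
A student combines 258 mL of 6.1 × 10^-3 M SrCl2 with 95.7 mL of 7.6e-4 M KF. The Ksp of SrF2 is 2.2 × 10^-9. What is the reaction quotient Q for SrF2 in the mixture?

Q ≈ 1.9e-10

Total volume = 258 + 95.7 = 353.7 mL.
[Sr^2+] = 6.1 x 10^-3 × (258/353.7) = 4.45 × 10^-3 M
[F^-] = 7.6 × 10^-4 × (95.7/353.7) = 2.06 × 10^-4 M
SrF2(s) ⇌ Sr^2+ + 2 F^-, so Q = [Sr^2+][F^-]^2
Q = (4.45 × 10^-3)(2.06 × 10^-4)^2 = 1.9 × 10^-10
Q < Ksp, so no precipitate of SrF2 forms.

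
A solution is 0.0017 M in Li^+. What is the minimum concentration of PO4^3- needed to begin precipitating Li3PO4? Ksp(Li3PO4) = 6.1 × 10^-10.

[PO4^3-] ≈ 0.12 M

Li3PO4(s) ⇌ 3 Li^+ + PO4^3-
Ksp = [Li^+]^3[PO4^3-]
Precipitation begins when Q = Ksp. With [Li^+] = 0.0017 M:
6.1 × 10^-10 = (0.0017)^3 × [PO4^3-]
[PO4^3-] = (6.1 × 10^-10 / 4.91 × 10^-9) = 1.2 × 10^-1 M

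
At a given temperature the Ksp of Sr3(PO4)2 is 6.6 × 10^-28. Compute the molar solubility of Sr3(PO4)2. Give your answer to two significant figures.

Sr3(PO4)2(s) <=> 3 Sr^2+(aq) + 2 PO4^3-(aq)
Ksp = [Sr^2+]^3[PO4^3-]^2
If s mol/L of Sr3(PO4)2 dissolves, [Sr^2+] = 3s and [PO4^3-] = 2s.
So Ksp = (3s)^3 × (2s)^2 = 108s^5
s^5 = 6.6 × 10^-28 / 108, so s = 1.4 × 10^-6 M

1.4 × 10^-6 M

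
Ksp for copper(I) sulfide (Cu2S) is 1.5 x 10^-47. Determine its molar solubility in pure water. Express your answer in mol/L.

Cu2S(s) <=> 2 Cu^+(aq) + S^2-(aq)
Ksp = [Cu^+]^2[S^2-]
With molar solubility s: [Cu^+] = 2s, [S^2-] = s.
So Ksp = (2s)^2 × s = 4s^3
s = (1.5 x 10^-47 / 4)^(1/3) = 1.6 × 10^-16 M

1.6 × 10^-16 M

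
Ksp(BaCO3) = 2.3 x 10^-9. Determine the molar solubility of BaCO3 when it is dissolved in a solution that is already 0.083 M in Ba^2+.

s = 2.8 × 10^-8 M

BaCO3(s) ⇌ Ba^2+(aq) + CO3^2-(aq)
Ksp = [Ba^2+][CO3^2-]
Let s = moles of BaCO3 that dissolve per litre. [Ba^2+] = 0.083 + s ≈ 0.083, [CO3^2-] = s (Ksp is small, so little additional dissolves).
Ksp ≈ 0.083 × s
s = 2.8 × 10^-8 M
Check: s = 2.8 × 10^-8 ≪ 0.083, so the approximation is valid.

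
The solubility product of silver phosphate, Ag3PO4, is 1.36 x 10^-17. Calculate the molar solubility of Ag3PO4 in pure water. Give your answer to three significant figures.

Ag3PO4(s) ⇌ 3 Ag^+(aq) + PO4^3-(aq)
Ksp = [Ag^+]^3[PO4^3-]
Let s = molar solubility. Then [Ag^+] = 3s and [PO4^3-] = s.
So Ksp = (3s)^3 × s = 27s^4
Solving, s = (1.36 x 10^-17/27)^(1/4) = 2.66 × 10^-5 M

s = 2.66e-5 M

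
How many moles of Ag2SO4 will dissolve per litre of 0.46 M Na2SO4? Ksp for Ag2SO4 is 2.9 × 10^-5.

Ag2SO4(s) ⇌ 2 Ag^+ + SO4^2-
Ksp = [Ag^+]^2[SO4^2-]
Let s be the molar solubility in this solution. [Ag^+] = 2s, [SO4^2-] = 0.46 + s ≈ 0.46 (since SO4^2- from Na2SO4 dominates).
Ksp ≈ (2s)^2 × 0.46
s = 4.0 × 10^-3 M
Check: s = 4.0 × 10^-3 ≪ 0.46, so the approximation is valid.

s ≈ 4.0 × 10^-3 M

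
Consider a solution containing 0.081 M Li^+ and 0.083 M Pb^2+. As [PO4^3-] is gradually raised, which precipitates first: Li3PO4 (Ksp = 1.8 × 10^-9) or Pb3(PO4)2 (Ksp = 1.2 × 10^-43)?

Each salt begins to precipitate when Q = Ksp, i.e. when [PO4^3-] reaches its threshold.
For Li3PO4: 1.8 × 10^-9 = (0.081)^3 × [PO4^3-]  ⇒  [PO4^3-] = 3.4 × 10^-6 M.
For Pb3(PO4)2: 1.2 × 10^-43 = (0.083)^3 × [PO4^3-]^2  ⇒  [PO4^3-] = 1.4 x 10^-20 M.
The salt with the lower threshold [PO4^3-] precipitates first: Pb3(PO4)2.

Pb3(PO4)2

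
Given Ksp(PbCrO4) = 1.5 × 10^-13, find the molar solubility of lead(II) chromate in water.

PbCrO4(s) <=> Pb^2+(aq) + CrO4^2-(aq)
Ksp = [Pb^2+][CrO4^2-]
Let s = molar solubility. Then [Pb^2+] = s and [CrO4^2-] = s.
Ksp = s^2
s = (1.5 × 10^-13)^(1/2) = 3.9 × 10^-7 M

s ≈ 3.9 x 10^-7 M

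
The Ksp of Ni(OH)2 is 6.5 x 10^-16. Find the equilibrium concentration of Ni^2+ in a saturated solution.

Ni(OH)2(s) ⇌ Ni^2+ + 2 OH^-
Ksp = [Ni^2+][OH^-]^2
With molar solubility s: [Ni^2+] = s, [OH^-] = 2s.
So Ksp = s × (2s)^2 = 4s^3
Solving, s = (6.5 x 10^-16/4)^(1/3) = 5.46 × 10^-6 M
[Ni^2+] = s = 5.5 × 10^-6 M

[Ni^2+] = 5.5 × 10^-6 M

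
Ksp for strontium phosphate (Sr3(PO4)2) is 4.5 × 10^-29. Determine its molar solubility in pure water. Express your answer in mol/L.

8.4 × 10^-7 M

Sr3(PO4)2(s) <=> 3 Sr^2+ + 2 PO4^3-
Ksp = [Sr^2+]^3[PO4^3-]^2
For each mole of Sr3(PO4)2 that dissolves: [Sr^2+] = 3s, [PO4^3-] = 2s.
So Ksp = (3s)^3 × (2s)^2 = 108s^5
s^5 = 4.5 × 10^-29 / 108, so s = 8.4 x 10^-7 M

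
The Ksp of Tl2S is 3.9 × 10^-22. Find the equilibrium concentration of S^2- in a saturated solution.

4.6 x 10^-8 M

Tl2S(s) ⇌ 2 Tl^+(aq) + S^2-(aq)
Ksp = [Tl^+]^2[S^2-]
If s mol/L of Tl2S dissolves, [Tl^+] = 2s and [S^2-] = s.
Ksp = (2s)^2s = 4s^3
s^3 = 3.9 × 10^-22 / 4, so s = 4.60 x 10^-8 M
[S^2-] = s = 4.6 × 10^-8 M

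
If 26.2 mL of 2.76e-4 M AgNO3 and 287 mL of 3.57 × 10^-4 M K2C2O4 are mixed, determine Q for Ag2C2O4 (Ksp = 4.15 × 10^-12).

Q = 1.74 x 10^-13

Total volume = 26.2 + 287 = 313.2 mL.
[Ag^+] = 2.76 × 10^-4 × (26.2/313.2) = 2.309 x 10^-5 M
[C2O4^2-] = 3.57 × 10^-4 × (287/313.2) = 3.271 x 10^-4 M
Ag2C2O4(s) ⇌ 2 Ag^+(aq) + C2O4^2-(aq), so Q = [Ag^+]^2[C2O4^2-]
Q = (2.309 × 10^-5)^2(3.271 x 10^-4) = 1.74 × 10^-13
Q < Ksp, so no precipitate of Ag2C2O4 forms.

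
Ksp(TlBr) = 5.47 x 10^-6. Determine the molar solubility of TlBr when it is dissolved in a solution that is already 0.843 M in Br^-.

TlBr(s) ⇌ Tl^+(aq) + Br^-(aq)
Ksp = [Tl^+][Br^-]
Let s be the molar solubility in this solution. [Tl^+] = s, [Br^-] = 0.843 + s ≈ 0.843 (common-ion effect: Br^- is already 0.843 M).
Ksp ≈ s × 0.843
s = 6.49 × 10^-6 M
Check: s = 6.5 x 10^-6 ≪ 0.843, so the approximation is valid.

6.49 × 10^-6 M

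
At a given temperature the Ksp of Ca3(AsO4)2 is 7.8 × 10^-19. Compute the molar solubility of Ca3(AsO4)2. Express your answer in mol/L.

9.4 × 10^-5 M

Ca3(AsO4)2(s) <=> 3 Ca^2+(aq) + 2 AsO4^3-(aq)
Ksp = [Ca^2+]^3[AsO4^3-]^2
With molar solubility s: [Ca^2+] = 3s, [AsO4^3-] = 2s.
Substituting: Ksp = (3s)^3(2s)^2 = 108s^5
Solving, s = (7.8 × 10^-19/108)^(1/5) = 9.4 x 10^-5 M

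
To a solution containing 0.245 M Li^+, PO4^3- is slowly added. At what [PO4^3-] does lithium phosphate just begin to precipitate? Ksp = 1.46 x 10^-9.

9.93 × 10^-8 M

Li3PO4(s) ⇌ 3 Li^+(aq) + PO4^3-(aq)
Ksp = [Li^+]^3[PO4^3-]
Precipitation begins when Q = Ksp. With [Li^+] = 0.245 M:
1.46 x 10^-9 = (0.245)^3 × [PO4^3-]
[PO4^3-] = (1.46 x 10^-9 / 1.471 × 10^-2) = 9.93 × 10^-8 M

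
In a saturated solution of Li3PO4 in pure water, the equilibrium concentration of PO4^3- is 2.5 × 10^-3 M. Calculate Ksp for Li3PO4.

Ksp ≈ 1.1 x 10^-9

Li3PO4(s) ⇌ 3 Li^+ + PO4^3-
Stoichiometry gives [Li^+] = (3/1)[PO4^3-] = 7.50 x 10^-3 M.
Ksp = [Li^+]^3[PO4^3-]
Ksp = (7.50 × 10^-3)^3 × 2.5 × 10^-3 = 1.1 × 10^-9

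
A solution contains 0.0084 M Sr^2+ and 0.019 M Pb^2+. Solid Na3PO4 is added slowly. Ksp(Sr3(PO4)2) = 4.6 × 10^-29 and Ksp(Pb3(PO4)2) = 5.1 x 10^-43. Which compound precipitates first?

Pb3(PO4)2

Each salt begins to precipitate when Q = Ksp, i.e. when [PO4^3-] reaches its threshold.
For Sr3(PO4)2: 4.6 × 10^-29 = (0.0084)^3 × [PO4^3-]^2  ⇒  [PO4^3-] = 8.8 × 10^-12 M.
For Pb3(PO4)2: 5.1 x 10^-43 = (0.019)^3 × [PO4^3-]^2  ⇒  [PO4^3-] = 2.7 x 10^-19 M.
The salt with the lower threshold [PO4^3-] precipitates first: Pb3(PO4)2.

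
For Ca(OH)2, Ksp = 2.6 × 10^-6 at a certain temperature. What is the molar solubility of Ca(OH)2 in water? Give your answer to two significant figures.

Ca(OH)2(s) ⇌ Ca^2+ + 2 OH^-
Ksp = [Ca^2+][OH^-]^2
With molar solubility s: [Ca^2+] = s, [OH^-] = 2s.
So Ksp = s × (2s)^2 = 4s^3
Solving, s = (2.6 × 10^-6/4)^(1/3) = 8.7 × 10^-3 M

8.7 × 10^-3 M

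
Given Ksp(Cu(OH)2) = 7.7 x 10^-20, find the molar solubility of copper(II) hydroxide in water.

s = 2.7 × 10^-7 M

Cu(OH)2(s) ⇌ Cu^2+(aq) + 2 OH^-(aq)
Ksp = [Cu^2+][OH^-]^2
If s mol/L of Cu(OH)2 dissolves, [Cu^2+] = s and [OH^-] = 2s.
Substituting: Ksp = s(2s)^2 = 4s^3
Solving, s = (7.7 x 10^-20/4)^(1/3) = 2.7 × 10^-7 M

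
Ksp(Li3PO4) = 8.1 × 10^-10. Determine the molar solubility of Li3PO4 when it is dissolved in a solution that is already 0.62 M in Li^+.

Li3PO4(s) ⇌ 3 Li^+(aq) + PO4^3-(aq)
Ksp = [Li^+]^3[PO4^3-]
Let s = moles of Li3PO4 that dissolve per litre. [Li^+] = 0.62 + 3s ≈ 0.62, [PO4^3-] = s (common-ion effect: Li^+ is already 0.62 M).
Ksp ≈ (0.62)^3 × s
s = 3.4 x 10^-9 M
Check: 3s = 1.0 × 10^-8 ≪ 0.62, so the approximation is valid.

s = 3.4 × 10^-9 M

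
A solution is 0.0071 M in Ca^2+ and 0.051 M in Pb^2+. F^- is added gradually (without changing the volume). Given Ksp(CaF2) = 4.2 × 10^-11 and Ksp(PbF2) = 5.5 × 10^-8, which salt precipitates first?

CaF2

Each salt begins to precipitate when Q = Ksp, i.e. when [F^-] reaches its threshold.
For CaF2: 4.2 × 10^-11 = 0.0071 × [F^-]^2  ⇒  [F^-] = 7.7 × 10^-5 M.
For PbF2: 5.5 × 10^-8 = 0.051 × [F^-]^2  ⇒  [F^-] = 1.0 x 10^-3 M.
The salt with the lower threshold [F^-] precipitates first: CaF2.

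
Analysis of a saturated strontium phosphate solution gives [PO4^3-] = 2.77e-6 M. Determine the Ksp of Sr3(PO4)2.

Ksp = 5.50 × 10^-28

Sr3(PO4)2(s) ⇌ 3 Sr^2+ + 2 PO4^3-
Stoichiometry gives [Sr^2+] = (3/2)[PO4^3-] = 4.155 × 10^-6 M.
Ksp = [Sr^2+]^3[PO4^3-]^2
Ksp = (4.155 x 10^-6)^3 × (2.77 × 10^-6)^2 = 5.50 x 10^-28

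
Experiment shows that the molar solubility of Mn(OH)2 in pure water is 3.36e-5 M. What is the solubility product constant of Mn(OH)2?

Ksp = 1.52e-13

Mn(OH)2(s) ⇌ Mn^2+(aq) + 2 OH^-(aq)
For each mole of Mn(OH)2 that dissolves: [Mn^2+] = s, [OH^-] = 2s.
Ksp = [Mn^2+][OH^-]^2
Ksp = s(2s)^2 = 4s^3
With s = 3.36 x 10^-5: Ksp = 1.52 x 10^-13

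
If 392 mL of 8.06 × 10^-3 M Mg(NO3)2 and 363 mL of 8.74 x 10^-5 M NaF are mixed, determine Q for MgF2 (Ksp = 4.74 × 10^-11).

Q ≈ 7.39 × 10^-12

Total volume = 392 + 363 = 755 mL.
[Mg^2+] = 8.06 × 10^-3 × (392/755) = 4.185 x 10^-3 M
[F^-] = 8.74 × 10^-5 × (363/755) = 4.202 × 10^-5 M
MgF2(s) <=> Mg^2+(aq) + 2 F^-(aq), so Q = [Mg^2+][F^-]^2
Q = (4.185 × 10^-3)(4.202 × 10^-5)^2 = 7.39 × 10^-12
Q < Ksp, so no precipitate of MgF2 forms.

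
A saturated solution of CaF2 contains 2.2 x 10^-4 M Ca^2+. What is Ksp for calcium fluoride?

CaF2(s) ⇌ Ca^2+ + 2 F^-
Stoichiometry gives [F^-] = (2/1)[Ca^2+] = 4.40 x 10^-4 M.
Ksp = [Ca^2+][F^-]^2
Ksp = 2.2 × 10^-4 × (4.40 × 10^-4)^2 = 4.3 x 10^-11

Ksp ≈ 4.3 × 10^-11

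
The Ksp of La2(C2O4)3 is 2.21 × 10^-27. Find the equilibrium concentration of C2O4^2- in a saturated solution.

La2(C2O4)3(s) ⇌ 2 La^3+(aq) + 3 C2O4^2-(aq)
Ksp = [La^3+]^2[C2O4^2-]^3
With molar solubility s: [La^3+] = 2s, [C2O4^2-] = 3s.
Substituting: Ksp = (2s)^2(3s)^3 = 108s^5
s = (2.21 × 10^-27 / 108)^(1/5) = 1.829 x 10^-6 M
[C2O4^2-] = 3s = 5.49 × 10^-6 M

5.49 x 10^-6 M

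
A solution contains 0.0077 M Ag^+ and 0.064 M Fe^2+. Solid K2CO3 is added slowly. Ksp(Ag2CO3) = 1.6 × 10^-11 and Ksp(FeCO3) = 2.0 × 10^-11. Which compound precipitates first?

Each salt begins to precipitate when Q = Ksp, i.e. when [CO3^2-] reaches its threshold.
For Ag2CO3: 1.6 × 10^-11 = (0.0077)^2 × [CO3^2-]  ⇒  [CO3^2-] = 2.7 x 10^-7 M.
For FeCO3: 2.0 × 10^-11 = 0.064 × [CO3^2-]  ⇒  [CO3^2-] = 3.1 × 10^-10 M.
The salt with the lower threshold [CO3^2-] precipitates first: FeCO3.

FeCO3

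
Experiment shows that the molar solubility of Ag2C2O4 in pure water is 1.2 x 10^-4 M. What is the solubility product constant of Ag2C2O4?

Ag2C2O4(s) ⇌ 2 Ag^+(aq) + C2O4^2-(aq)
With molar solubility s: [Ag^+] = 2s, [C2O4^2-] = s.
Ksp = [Ag^+]^2[C2O4^2-]
Ksp = (2s)^2s = 4s^3
Ksp = 4 × (1.2 × 10^-4)^3 = 6.9 × 10^-12

Ksp ≈ 6.9e-12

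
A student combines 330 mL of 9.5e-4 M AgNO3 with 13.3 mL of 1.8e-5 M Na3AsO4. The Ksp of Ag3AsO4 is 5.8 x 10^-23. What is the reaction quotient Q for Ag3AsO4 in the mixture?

Q ≈ 5.3e-16

Total volume = 330 + 13.3 = 343.3 mL.
[Ag^+] = 9.5 × 10^-4 × (330/343.3) = 9.13 × 10^-4 M
[AsO4^3-] = 1.8 x 10^-5 × (13.3/343.3) = 6.97 x 10^-7 M
Ag3AsO4(s) ⇌ 3 Ag^+ + AsO4^3-, so Q = [Ag^+]^3[AsO4^3-]
Q = (9.13 x 10^-4)^3(6.97 x 10^-7) = 5.3 × 10^-16
Q > Ksp, so Ag3AsO4 will precipitate.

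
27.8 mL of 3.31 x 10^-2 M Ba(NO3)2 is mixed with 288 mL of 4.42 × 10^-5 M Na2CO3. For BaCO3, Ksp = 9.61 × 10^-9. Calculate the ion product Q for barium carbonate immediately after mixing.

Total volume = 27.8 + 288 = 315.8 mL.
[Ba^2+] = 3.31 × 10^-2 × (27.8/315.8) = 2.914 × 10^-3 M
[CO3^2-] = 4.42 x 10^-5 × (288/315.8) = 4.031 × 10^-5 M
BaCO3(s) ⇌ Ba^2+ + CO3^2-, so Q = [Ba^2+][CO3^2-]
Q = (2.914 × 10^-3)(4.031 x 10^-5) = 1.17 × 10^-7
Q > Ksp, so BaCO3 will precipitate.

1.17 x 10^-7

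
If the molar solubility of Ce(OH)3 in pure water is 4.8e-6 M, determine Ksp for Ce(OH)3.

Ce(OH)3(s) ⇌ Ce^3+(aq) + 3 OH^-(aq)
Let s = molar solubility. Then [Ce^3+] = s and [OH^-] = 3s.
Ksp = [Ce^3+][OH^-]^3
Substituting: Ksp = s(3s)^3 = 27s^4
Ksp = 27 × (4.8 x 10^-6)^4 = 1.4 × 10^-20

Ksp ≈ 1.4e-20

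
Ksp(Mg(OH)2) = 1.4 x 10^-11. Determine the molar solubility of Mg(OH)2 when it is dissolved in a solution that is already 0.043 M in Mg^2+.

Mg(OH)2(s) ⇌ Mg^2+(aq) + 2 OH^-(aq)
Ksp = [Mg^2+][OH^-]^2
If s mol/L dissolves here, [Mg^2+] = 0.043 + s ≈ 0.043, [OH^-] = 2s (common-ion effect: Mg^2+ is already 0.043 M).
Ksp ≈ 0.043 × (2s)^2
s = 9.0 × 10^-6 M
Check: s = 9.0 x 10^-6 ≪ 0.043, so the approximation is valid.

s ≈ 9.0e-6 M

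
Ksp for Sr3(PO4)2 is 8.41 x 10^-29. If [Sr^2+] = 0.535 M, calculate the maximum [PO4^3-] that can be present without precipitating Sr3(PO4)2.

2.34 × 10^-14 M

Sr3(PO4)2(s) ⇌ 3 Sr^2+ + 2 PO4^3-
Ksp = [Sr^2+]^3[PO4^3-]^2
Precipitation begins when Q = Ksp. With [Sr^2+] = 0.535 M:
8.41 x 10^-29 = (0.535)^3 × [PO4^3-]^2
[PO4^3-] = (8.41 x 10^-29 / 1.531 × 10^-1)^(1/2) = 2.34 × 10^-14 M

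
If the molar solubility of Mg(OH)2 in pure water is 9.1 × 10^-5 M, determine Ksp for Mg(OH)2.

3.0 x 10^-12

Mg(OH)2(s) ⇌ Mg^2+ + 2 OH^-
For each mole of Mg(OH)2 that dissolves: [Mg^2+] = s, [OH^-] = 2s.
Ksp = [Mg^2+][OH^-]^2
Substituting: Ksp = s(2s)^2 = 4s^3
Ksp = 4 × (9.1 x 10^-5)^3 = 3.0 x 10^-12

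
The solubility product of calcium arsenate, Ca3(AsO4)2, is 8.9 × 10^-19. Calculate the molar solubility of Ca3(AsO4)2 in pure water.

s ≈ 9.6 × 10^-5 M

Ca3(AsO4)2(s) ⇌ 3 Ca^2+ + 2 AsO4^3-
Ksp = [Ca^2+]^3[AsO4^3-]^2
For each mole of Ca3(AsO4)2 that dissolves: [Ca^2+] = 3s, [AsO4^3-] = 2s.
So Ksp = (3s)^3 × (2s)^2 = 108s^5
Solving, s = (8.9 × 10^-19/108)^(1/5) = 9.6 × 10^-5 M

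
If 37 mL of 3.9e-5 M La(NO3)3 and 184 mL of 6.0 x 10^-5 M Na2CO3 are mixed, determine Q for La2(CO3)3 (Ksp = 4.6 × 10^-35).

Q ≈ 5.3 × 10^-24

Total volume = 37 + 184 = 221 mL.
[La^3+] = 3.9 x 10^-5 × (37/221) = 6.53 x 10^-6 M
[CO3^2-] = 6.0 × 10^-5 × (184/221) = 5.00 × 10^-5 M
La2(CO3)3(s) ⇌ 2 La^3+ + 3 CO3^2-, so Q = [La^3+]^2[CO3^2-]^3
Q = (6.53 x 10^-6)^2(5.00 x 10^-5)^3 = 5.3 × 10^-24
Q > Ksp, so La2(CO3)3 will precipitate.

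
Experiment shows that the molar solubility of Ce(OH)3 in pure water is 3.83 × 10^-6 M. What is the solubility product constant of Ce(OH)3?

Ce(OH)3(s) <=> Ce^3+(aq) + 3 OH^-(aq)
If s mol/L of Ce(OH)3 dissolves, [Ce^3+] = s and [OH^-] = 3s.
Ksp = [Ce^3+][OH^-]^3
Ksp = s(3s)^3 = 27s^4
Ksp = 27 × (3.83 × 10^-6)^4 = 5.81 × 10^-21

Ksp ≈ 5.81 × 10^-21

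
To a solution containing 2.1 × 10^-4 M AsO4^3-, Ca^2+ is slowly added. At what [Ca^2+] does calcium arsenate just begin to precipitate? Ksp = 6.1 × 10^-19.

Ca3(AsO4)2(s) ⇌ 3 Ca^2+(aq) + 2 AsO4^3-(aq)
Ksp = [Ca^2+]^3[AsO4^3-]^2
Precipitation begins when Q = Ksp. With [AsO4^3-] = 2.1 × 10^-4 M:
6.1 × 10^-19 = (2.1 × 10^-4)^2 × [Ca^2+]^3
[Ca^2+] = (6.1 × 10^-19 / 4.41 × 10^-8)^(1/3) = 2.4 × 10^-4 M

2.4e-4 M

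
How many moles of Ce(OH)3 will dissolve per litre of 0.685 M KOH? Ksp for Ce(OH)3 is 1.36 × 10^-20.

s = 4.23 × 10^-20 M

Ce(OH)3(s) ⇌ Ce^3+(aq) + 3 OH^-(aq)
Ksp = [Ce^3+][OH^-]^3
Let s = moles of Ce(OH)3 that dissolve per litre. [Ce^3+] = s, [OH^-] = 0.685 + 3s ≈ 0.685 (since OH^- from KOH dominates).
Ksp ≈ s × (0.685)^3
s = 4.23 × 10^-20 M
Check: 3s = 1.3 × 10^-19 ≪ 0.685, so the approximation is valid.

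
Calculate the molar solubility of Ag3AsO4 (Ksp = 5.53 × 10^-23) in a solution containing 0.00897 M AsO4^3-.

Ag3AsO4(s) ⇌ 3 Ag^+(aq) + AsO4^3-(aq)
Ksp = [Ag^+]^3[AsO4^3-]
Let s = moles of Ag3AsO4 that dissolve per litre. [Ag^+] = 3s, [AsO4^3-] = 0.00897 + s ≈ 0.00897 (common-ion effect: AsO4^3- is already 0.00897 M).
Ksp ≈ (3s)^3 × 0.00897
s = 6.11 × 10^-8 M
Check: s = 6.1 × 10^-8 ≪ 0.00897, so the approximation is valid.

s = 6.11 x 10^-8 M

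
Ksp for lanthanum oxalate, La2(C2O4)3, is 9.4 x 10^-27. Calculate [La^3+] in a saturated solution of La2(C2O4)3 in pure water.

La2(C2O4)3(s) ⇌ 2 La^3+ + 3 C2O4^2-
Ksp = [La^3+]^2[C2O4^2-]^3
Let s = molar solubility. Then [La^3+] = 2s and [C2O4^2-] = 3s.
So Ksp = (2s)^2 × (3s)^3 = 108s^5
s^5 = 9.4 x 10^-27 / 108, so s = 2.44 × 10^-6 M
[La^3+] = 2s = 4.9 × 10^-6 M

[La^3+] ≈ 4.9e-6 M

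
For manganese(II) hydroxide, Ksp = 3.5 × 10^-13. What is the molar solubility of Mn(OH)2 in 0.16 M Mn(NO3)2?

Mn(OH)2(s) <=> Mn^2+(aq) + 2 OH^-(aq)
Ksp = [Mn^2+][OH^-]^2
If s mol/L dissolves here, [Mn^2+] = 0.16 + s ≈ 0.16, [OH^-] = 2s (common-ion effect: Mn^2+ is already 0.16 M).
Ksp ≈ 0.16 × (2s)^2
s = 7.4 × 10^-7 M
Check: s = 7.4 × 10^-7 ≪ 0.16, so the approximation is valid.

7.4 x 10^-7 M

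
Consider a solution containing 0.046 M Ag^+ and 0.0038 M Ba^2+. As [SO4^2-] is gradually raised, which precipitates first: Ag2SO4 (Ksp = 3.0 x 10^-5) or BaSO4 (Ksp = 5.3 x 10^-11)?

Each salt begins to precipitate when Q = Ksp, i.e. when [SO4^2-] reaches its threshold.
For Ag2SO4: 3.0 x 10^-5 = (0.046)^2 × [SO4^2-]  ⇒  [SO4^2-] = 1.4 × 10^-2 M.
For BaSO4: 5.3 x 10^-11 = 0.0038 × [SO4^2-]  ⇒  [SO4^2-] = 1.4 × 10^-8 M.
The salt with the lower threshold [SO4^2-] precipitates first: BaSO4.

BaSO4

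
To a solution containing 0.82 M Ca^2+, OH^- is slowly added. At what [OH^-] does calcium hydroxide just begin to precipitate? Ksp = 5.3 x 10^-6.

2.5e-3 M

Ca(OH)2(s) ⇌ Ca^2+ + 2 OH^-
Ksp = [Ca^2+][OH^-]^2
Precipitation begins when Q = Ksp. With [Ca^2+] = 0.82 M:
5.3 x 10^-6 = (0.82) × [OH^-]^2
[OH^-] = (5.3 x 10^-6 / 8.2 × 10^-1)^(1/2) = 2.5 x 10^-3 M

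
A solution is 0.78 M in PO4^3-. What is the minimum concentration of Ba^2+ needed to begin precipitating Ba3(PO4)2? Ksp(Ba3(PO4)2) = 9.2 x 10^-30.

[Ba^2+] ≈ 2.5 × 10^-10 M

Ba3(PO4)2(s) ⇌ 3 Ba^2+ + 2 PO4^3-
Ksp = [Ba^2+]^3[PO4^3-]^2
Precipitation begins when Q = Ksp. With [PO4^3-] = 0.78 M:
9.2 x 10^-30 = (0.78)^2 × [Ba^2+]^3
[Ba^2+] = (9.2 x 10^-30 / 6.08 × 10^-1)^(1/3) = 2.5 × 10^-10 M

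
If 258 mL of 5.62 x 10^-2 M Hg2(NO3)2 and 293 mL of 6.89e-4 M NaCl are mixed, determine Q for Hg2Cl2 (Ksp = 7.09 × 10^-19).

Q = 3.53 x 10^-9

Total volume = 258 + 293 = 551 mL.
[Hg2^2+] = 5.62 × 10^-2 × (258/551) = 2.632 × 10^-2 M
[Cl^-] = 6.89 × 10^-4 × (293/551) = 3.664 × 10^-4 M
Hg2Cl2(s) <=> Hg2^2+(aq) + 2 Cl^-(aq), so Q = [Hg2^2+][Cl^-]^2
Q = (2.632 × 10^-2)(3.664 × 10^-4)^2 = 3.53 x 10^-9
Q > Ksp, so Hg2Cl2 will precipitate.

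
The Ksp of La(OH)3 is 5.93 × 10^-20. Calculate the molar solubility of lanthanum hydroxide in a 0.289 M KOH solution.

2.46 × 10^-18 M

La(OH)3(s) ⇌ La^3+ + 3 OH^-
Ksp = [La^3+][OH^-]^3
If s mol/L dissolves here, [La^3+] = s, [OH^-] = 0.289 + 3s ≈ 0.289 (since OH^- from KOH dominates).
Ksp ≈ s × (0.289)^3
s = 2.46 × 10^-18 M
Check: 3s = 7.4 × 10^-18 ≪ 0.289, so the approximation is valid.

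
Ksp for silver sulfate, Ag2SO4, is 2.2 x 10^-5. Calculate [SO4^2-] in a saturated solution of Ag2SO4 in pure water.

[SO4^2-] = 1.8e-2 M

Ag2SO4(s) ⇌ 2 Ag^+(aq) + SO4^2-(aq)
Ksp = [Ag^+]^2[SO4^2-]
For each mole of Ag2SO4 that dissolves: [Ag^+] = 2s, [SO4^2-] = s.
So Ksp = (2s)^2 × s = 4s^3
s^3 = 2.2 x 10^-5 / 4, so s = 1.77 × 10^-2 M
[SO4^2-] = s = 1.8 × 10^-2 M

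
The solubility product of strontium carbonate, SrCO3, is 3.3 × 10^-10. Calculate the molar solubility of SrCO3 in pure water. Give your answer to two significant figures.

s ≈ 1.8 × 10^-5 M

SrCO3(s) ⇌ Sr^2+ + CO3^2-
Ksp = [Sr^2+][CO3^2-]
For each mole of SrCO3 that dissolves: [Sr^2+] = s, [CO3^2-] = s.
Ksp = s × s = s^2
s = (3.3 × 10^-10)^(1/2) = 1.8 x 10^-5 M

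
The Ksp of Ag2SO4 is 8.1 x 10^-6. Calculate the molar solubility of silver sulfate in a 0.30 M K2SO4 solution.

s = 2.6 × 10^-3 M

Ag2SO4(s) ⇌ 2 Ag^+(aq) + SO4^2-(aq)
Ksp = [Ag^+]^2[SO4^2-]
If s mol/L dissolves here, [Ag^+] = 2s, [SO4^2-] = 0.30 + s ≈ 0.30 (Ksp is small, so little additional dissolves).
Ksp ≈ (2s)^2 × 0.30
s = 2.6 × 10^-3 M
Check: s = 2.6 x 10^-3 ≪ 0.30, so the approximation is valid.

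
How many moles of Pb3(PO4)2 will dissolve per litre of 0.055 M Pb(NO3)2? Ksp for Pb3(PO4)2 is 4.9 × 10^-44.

s ≈ 8.6e-21 M

Pb3(PO4)2(s) ⇌ 3 Pb^2+(aq) + 2 PO4^3-(aq)
Ksp = [Pb^2+]^3[PO4^3-]^2
If s mol/L dissolves here, [Pb^2+] = 0.055 + 3s ≈ 0.055, [PO4^3-] = 2s (common-ion effect: Pb^2+ is already 0.055 M).
Ksp ≈ (0.055)^3 × (2s)^2
s = 8.6 × 10^-21 M
Check: 3s = 2.6 x 10^-20 ≪ 0.055, so the approximation is valid.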